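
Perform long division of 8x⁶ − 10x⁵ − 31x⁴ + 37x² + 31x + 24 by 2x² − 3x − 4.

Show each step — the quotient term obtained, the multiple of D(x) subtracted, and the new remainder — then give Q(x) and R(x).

Step 1: lead(8x⁶ − 10x⁵ − 31x⁴ + 37x² + 31x + 24) ÷ lead(D) = 8x⁶ ÷ 2x² = 4x⁴. Subtract (4x⁴)·D = 8x⁶ − 12x⁵ − 16x⁴. Remainder: 2x⁵ − 15x⁴ + 37x² + 31x + 24.
Step 2: lead(2x⁵ − 15x⁴ + 37x² + 31x + 24) ÷ lead(D) = 2x⁵ ÷ 2x² = x³. Subtract (x³)·D = 2x⁵ − 3x⁴ − 4x³. Remainder: −12x⁴ + 4x³ + 37x² + 31x + 24.
Step 3: lead(−12x⁴ + 4x³ + 37x² + 31x + 24) ÷ lead(D) = −12x⁴ ÷ 2x² = −6x². Subtract (−6x²)·D = −12x⁴ + 18x³ + 24x². Remainder: −14x³ + 13x² + 31x + 24.
Step 4: lead(−14x³ + 13x² + 31x + 24) ÷ lead(D) = −14x³ ÷ 2x² = −7x. Subtract (−7x)·D = −14x³ + 21x² + 28x. Remainder: −8x² + 3x + 24.
Step 5: lead(−8x² + 3x + 24) ÷ lead(D) = −8x² ÷ 2x² = −4. Subtract (−4)·D = −8x² + 12x + 16. Remainder: −9x + 8.

Q(x) = 4x⁴ + x³ − 6x² − 7x − 4; R(x) = −9x + 8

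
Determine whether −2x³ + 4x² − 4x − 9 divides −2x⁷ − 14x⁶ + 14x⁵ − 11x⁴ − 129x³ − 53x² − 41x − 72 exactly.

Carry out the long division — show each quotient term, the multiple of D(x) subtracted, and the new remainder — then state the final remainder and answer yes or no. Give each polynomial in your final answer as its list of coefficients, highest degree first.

R = [0], so D(x) is a factor of P(x). yes

Step 1: lead(−2x⁷ − 14x⁶ + 14x⁵ − 11x⁴ − 129x³ − 53x² − 41x − 72) ÷ lead(D) = −2x⁷ ÷ −2x³ = x⁴. Subtract (x⁴)·D = −2x⁷ + 4x⁶ − 4x⁵ − 9x⁴. Remainder: −18x⁶ + 18x⁵ − 2x⁴ − 129x³ − 53x² − 41x − 72.
Step 2: lead(−18x⁶ + 18x⁵ − 2x⁴ − 129x³ − 53x² − 41x − 72) ÷ lead(D) = −18x⁶ ÷ −2x³ = 9x³. Subtract (9x³)·D = −18x⁶ + 36x⁵ − 36x⁴ − 81x³. Remainder: −18x⁵ + 34x⁴ − 48x³ − 53x² − 41x − 72.
Step 3: lead(−18x⁵ + 34x⁴ − 48x³ − 53x² − 41x − 72) ÷ lead(D) = −18x⁵ ÷ −2x³ = 9x². Subtract (9x²)·D = −18x⁵ + 36x⁴ − 36x³ − 81x². Remainder: −2x⁴ − 12x³ + 28x² − 41x − 72.
Step 4: lead(−2x⁴ − 12x³ + 28x² − 41x − 72) ÷ lead(D) = −2x⁴ ÷ −2x³ = x. Subtract (x)·D = −2x⁴ + 4x³ − 4x² − 9x. Remainder: −16x³ + 32x² − 32x − 72.
Step 5: lead(−16x³ + 32x² − 32x − 72) ÷ lead(D) = −16x³ ÷ −2x³ = 8. Subtract (8)·D = −16x³ + 32x² − 32x − 72. Remainder: 0.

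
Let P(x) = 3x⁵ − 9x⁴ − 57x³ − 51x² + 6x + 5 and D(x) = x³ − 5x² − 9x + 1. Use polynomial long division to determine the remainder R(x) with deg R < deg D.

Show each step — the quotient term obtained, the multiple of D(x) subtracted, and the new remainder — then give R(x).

Step 1: lead(3x⁵ − 9x⁴ − 57x³ − 51x² + 6x + 5) ÷ lead(D) = 3x⁵ ÷ x³ = 3x². Subtract (3x²)·D = 3x⁵ − 15x⁴ − 27x³ + 3x². Remainder: 6x⁴ − 30x³ − 54x² + 6x + 5.
Step 2: lead(6x⁴ − 30x³ − 54x² + 6x + 5) ÷ lead(D) = 6x⁴ ÷ x³ = 6x. Subtract (6x)·D = 6x⁴ − 30x³ − 54x² + 6x. Remainder: 5.

R(x) = 5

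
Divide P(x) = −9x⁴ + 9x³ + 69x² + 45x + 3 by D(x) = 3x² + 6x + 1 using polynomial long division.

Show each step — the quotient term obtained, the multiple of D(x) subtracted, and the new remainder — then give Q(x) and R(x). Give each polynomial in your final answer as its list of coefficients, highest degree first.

Step 1: lead(−9x⁴ + 9x³ + 69x² + 45x + 3) ÷ lead(D) = −9x⁴ ÷ 3x² = −3x². Subtract (−3x²)·D = −9x⁴ − 18x³ − 3x². Remainder: 27x³ + 72x² + 45x + 3.
Step 2: lead(27x³ + 72x² + 45x + 3) ÷ lead(D) = 27x³ ÷ 3x² = 9x. Subtract (9x)·D = 27x³ + 54x² + 9x. Remainder: 18x² + 36x + 3.
Step 3: lead(18x² + 36x + 3) ÷ lead(D) = 18x² ÷ 3x² = 6. Subtract (6)·D = 18x² + 36x + 6. Remainder: −3.

Q = [-3, 9, 6]; R = [-3]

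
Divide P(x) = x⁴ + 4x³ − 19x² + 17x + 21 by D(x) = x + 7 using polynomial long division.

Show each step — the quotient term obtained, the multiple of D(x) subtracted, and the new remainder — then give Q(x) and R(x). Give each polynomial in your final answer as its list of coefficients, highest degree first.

Step 1: lead(x⁴ + 4x³ − 19x² + 17x + 21) ÷ lead(D) = x⁴ ÷ x = x³. Subtract (x³)·D = x⁴ + 7x³. Remainder: −3x³ − 19x² + 17x + 21.
Step 2: lead(−3x³ − 19x² + 17x + 21) ÷ lead(D) = −3x³ ÷ x = −3x². Subtract (−3x²)·D = −3x³ − 21x². Remainder: 2x² + 17x + 21.
Step 3: lead(2x² + 17x + 21) ÷ lead(D) = 2x² ÷ x = 2x. Subtract (2x)·D = 2x² + 14x. Remainder: 3x + 21.
Step 4: lead(3x + 21) ÷ lead(D) = 3x ÷ x = 3. Subtract (3)·D = 3x + 21. Remainder: 0.

Q = [1, -3, 2, 3]; R = [0]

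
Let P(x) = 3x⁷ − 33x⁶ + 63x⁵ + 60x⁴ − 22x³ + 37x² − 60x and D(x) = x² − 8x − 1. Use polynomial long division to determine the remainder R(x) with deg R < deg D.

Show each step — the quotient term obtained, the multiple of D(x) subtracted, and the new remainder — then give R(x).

R(x) = 8

Step 1: lead(3x⁷ − 33x⁶ + 63x⁵ + 60x⁴ − 22x³ + 37x² − 60x) ÷ lead(D) = 3x⁷ ÷ x² = 3x⁵. Subtract (3x⁵)·D = 3x⁷ − 24x⁶ − 3x⁵. Remainder: −9x⁶ + 66x⁵ + 60x⁴ − 22x³ + 37x² − 60x.
Step 2: lead(−9x⁶ + 66x⁵ + 60x⁴ − 22x³ + 37x² − 60x) ÷ lead(D) = −9x⁶ ÷ x² = −9x⁴. Subtract (−9x⁴)·D = −9x⁶ + 72x⁵ + 9x⁴. Remainder: −6x⁵ + 51x⁴ − 22x³ + 37x² − 60x.
Step 3: lead(−6x⁵ + 51x⁴ − 22x³ + 37x² − 60x) ÷ lead(D) = −6x⁵ ÷ x² = −6x³. Subtract (−6x³)·D = −6x⁵ + 48x⁴ + 6x³. Remainder: 3x⁴ − 28x³ + 37x² − 60x.
Step 4: lead(3x⁴ − 28x³ + 37x² − 60x) ÷ lead(D) = 3x⁴ ÷ x² = 3x². Subtract (3x²)·D = 3x⁴ − 24x³ − 3x². Remainder: −4x³ + 40x² − 60x.
Step 5: lead(−4x³ + 40x² − 60x) ÷ lead(D) = −4x³ ÷ x² = −4x. Subtract (−4x)·D = −4x³ + 32x² + 4x. Remainder: 8x² − 64x.
Step 6: lead(8x² − 64x) ÷ lead(D) = 8x² ÷ x² = 8. Subtract (8)·D = 8x² − 64x − 8. Remainder: 8.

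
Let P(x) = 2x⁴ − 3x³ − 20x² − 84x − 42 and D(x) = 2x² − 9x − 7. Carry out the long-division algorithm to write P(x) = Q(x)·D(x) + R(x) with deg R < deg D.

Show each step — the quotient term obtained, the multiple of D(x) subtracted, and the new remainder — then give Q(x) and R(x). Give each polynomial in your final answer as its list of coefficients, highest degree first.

Q = [1, 3, 7]; R = [7]

Step 1: lead(2x⁴ − 3x³ − 20x² − 84x − 42) ÷ lead(D) = 2x⁴ ÷ 2x² = x². Subtract (x²)·D = 2x⁴ − 9x³ − 7x². Remainder: 6x³ − 13x² − 84x − 42.
Step 2: lead(6x³ − 13x² − 84x − 42) ÷ lead(D) = 6x³ ÷ 2x² = 3x. Subtract (3x)·D = 6x³ − 27x² − 21x. Remainder: 14x² − 63x − 42.
Step 3: lead(14x² − 63x − 42) ÷ lead(D) = 14x² ÷ 2x² = 7. Subtract (7)·D = 14x² − 63x − 49. Remainder: 7.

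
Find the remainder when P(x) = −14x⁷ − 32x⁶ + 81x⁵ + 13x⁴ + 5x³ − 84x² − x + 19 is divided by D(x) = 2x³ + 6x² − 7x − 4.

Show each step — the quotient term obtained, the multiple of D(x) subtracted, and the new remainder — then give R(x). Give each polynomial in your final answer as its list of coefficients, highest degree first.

Step 1: lead(−14x⁷ − 32x⁶ + 81x⁵ + 13x⁴ + 5x³ − 84x² − x + 19) ÷ lead(D) = −14x⁷ ÷ 2x³ = −7x⁴. Subtract (−7x⁴)·D = −14x⁷ − 42x⁶ + 49x⁵ + 28x⁴. Remainder: 10x⁶ + 32x⁵ − 15x⁴ + 5x³ − 84x² − x + 19.
Step 2: lead(10x⁶ + 32x⁵ − 15x⁴ + 5x³ − 84x² − x + 19) ÷ lead(D) = 10x⁶ ÷ 2x³ = 5x³. Subtract (5x³)·D = 10x⁶ + 30x⁵ − 35x⁴ − 20x³. Remainder: 2x⁵ + 20x⁴ + 25x³ − 84x² − x + 19.
Step 3: lead(2x⁵ + 20x⁴ + 25x³ − 84x² − x + 19) ÷ lead(D) = 2x⁵ ÷ 2x³ = x². Subtract (x²)·D = 2x⁵ + 6x⁴ − 7x³ − 4x². Remainder: 14x⁴ + 32x³ − 80x² − x + 19.
Step 4: lead(14x⁴ + 32x³ − 80x² − x + 19) ÷ lead(D) = 14x⁴ ÷ 2x³ = 7x. Subtract (7x)·D = 14x⁴ + 42x³ − 49x² − 28x. Remainder: −10x³ − 31x² + 27x + 19.
Step 5: lead(−10x³ − 31x² + 27x + 19) ÷ lead(D) = −10x³ ÷ 2x³ = −5. Subtract (−5)·D = −10x³ − 30x² + 35x + 20. Remainder: −x² − 8x − 1.

R = [-1, -8, -1]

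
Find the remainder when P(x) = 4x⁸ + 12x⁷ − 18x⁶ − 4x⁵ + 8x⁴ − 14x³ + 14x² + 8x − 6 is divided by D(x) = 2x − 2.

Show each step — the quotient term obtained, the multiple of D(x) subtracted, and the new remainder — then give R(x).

R(x) = 4

Step 1: lead(4x⁸ + 12x⁷ − 18x⁶ − 4x⁵ + 8x⁴ − 14x³ + 14x² + 8x − 6) ÷ lead(D) = 4x⁸ ÷ 2x = 2x⁷. Subtract (2x⁷)·D = 4x⁸ − 4x⁷. Remainder: 16x⁷ − 18x⁶ − 4x⁵ + 8x⁴ − 14x³ + 14x² + 8x − 6.
Step 2: lead(16x⁷ − 18x⁶ − 4x⁵ + 8x⁴ − 14x³ + 14x² + 8x − 6) ÷ lead(D) = 16x⁷ ÷ 2x = 8x⁶. Subtract (8x⁶)·D = 16x⁷ − 16x⁶. Remainder: −2x⁶ − 4x⁵ + 8x⁴ − 14x³ + 14x² + 8x − 6.
Step 3: lead(−2x⁶ − 4x⁵ + 8x⁴ − 14x³ + 14x² + 8x − 6) ÷ lead(D) = −2x⁶ ÷ 2x = −x⁵. Subtract (−x⁵)·D = −2x⁶ + 2x⁵. Remainder: −6x⁵ + 8x⁴ − 14x³ + 14x² + 8x − 6.
Step 4: lead(−6x⁵ + 8x⁴ − 14x³ + 14x² + 8x − 6) ÷ lead(D) = −6x⁵ ÷ 2x = −3x⁴. Subtract (−3x⁴)·D = −6x⁵ + 6x⁴. Remainder: 2x⁴ − 14x³ + 14x² + 8x − 6.
Step 5: lead(2x⁴ − 14x³ + 14x² + 8x − 6) ÷ lead(D) = 2x⁴ ÷ 2x = x³. Subtract (x³)·D = 2x⁴ − 2x³. Remainder: −12x³ + 14x² + 8x − 6.
Step 6: lead(−12x³ + 14x² + 8x − 6) ÷ lead(D) = −12x³ ÷ 2x = −6x². Subtract (−6x²)·D = −12x³ + 12x². Remainder: 2x² + 8x − 6.
Step 7: lead(2x² + 8x − 6) ÷ lead(D) = 2x² ÷ 2x = x. Subtract (x)·D = 2x² − 2x. Remainder: 10x − 6.
Step 8: lead(10x − 6) ÷ lead(D) = 10x ÷ 2x = 5. Subtract (5)·D = 10x − 10. Remainder: 4.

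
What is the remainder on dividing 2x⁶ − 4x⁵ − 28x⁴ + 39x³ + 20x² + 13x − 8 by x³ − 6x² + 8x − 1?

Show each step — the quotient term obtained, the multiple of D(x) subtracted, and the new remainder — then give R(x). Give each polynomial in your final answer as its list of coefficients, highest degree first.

Step 1: lead(2x⁶ − 4x⁵ − 28x⁴ + 39x³ + 20x² + 13x − 8) ÷ lead(D) = 2x⁶ ÷ x³ = 2x³. Subtract (2x³)·D = 2x⁶ − 12x⁵ + 16x⁴ − 2x³. Remainder: 8x⁵ − 44x⁴ + 41x³ + 20x² + 13x − 8.
Step 2: lead(8x⁵ − 44x⁴ + 41x³ + 20x² + 13x − 8) ÷ lead(D) = 8x⁵ ÷ x³ = 8x². Subtract (8x²)·D = 8x⁵ − 48x⁴ + 64x³ − 8x². Remainder: 4x⁴ − 23x³ + 28x² + 13x − 8.
Step 3: lead(4x⁴ − 23x³ + 28x² + 13x − 8) ÷ lead(D) = 4x⁴ ÷ x³ = 4x. Subtract (4x)·D = 4x⁴ − 24x³ + 32x² − 4x. Remainder: x³ − 4x² + 17x − 8.
Step 4: lead(x³ − 4x² + 17x − 8) ÷ lead(D) = x³ ÷ x³ = 1. Subtract (1)·D = x³ − 6x² + 8x − 1. Remainder: 2x² + 9x − 7.

R = [2, 9, -7]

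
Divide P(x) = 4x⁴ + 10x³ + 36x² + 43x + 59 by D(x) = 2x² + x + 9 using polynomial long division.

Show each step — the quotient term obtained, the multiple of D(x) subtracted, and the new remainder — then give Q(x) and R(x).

Step 1: lead(4x⁴ + 10x³ + 36x² + 43x + 59) ÷ lead(D) = 4x⁴ ÷ 2x² = 2x². Subtract (2x²)·D = 4x⁴ + 2x³ + 18x². Remainder: 8x³ + 18x² + 43x + 59.
Step 2: lead(8x³ + 18x² + 43x + 59) ÷ lead(D) = 8x³ ÷ 2x² = 4x. Subtract (4x)·D = 8x³ + 4x² + 36x. Remainder: 14x² + 7x + 59.
Step 3: lead(14x² + 7x + 59) ÷ lead(D) = 14x² ÷ 2x² = 7. Subtract (7)·D = 14x² + 7x + 63. Remainder: −4.

Q(x) = 2x² + 4x + 7; R(x) = −4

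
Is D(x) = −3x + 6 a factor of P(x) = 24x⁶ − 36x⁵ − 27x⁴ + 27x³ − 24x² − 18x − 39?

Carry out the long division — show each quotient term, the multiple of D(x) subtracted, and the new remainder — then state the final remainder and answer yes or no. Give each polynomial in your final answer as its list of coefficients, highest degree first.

R = [-3], so D(x) is not a factor of P(x). no

Step 1: lead(24x⁶ − 36x⁵ − 27x⁴ + 27x³ − 24x² − 18x − 39) ÷ lead(D) = 24x⁶ ÷ −3x = −8x⁵. Subtract (−8x⁵)·D = 24x⁶ − 48x⁵. Remainder: 12x⁵ − 27x⁴ + 27x³ − 24x² − 18x − 39.
Step 2: lead(12x⁵ − 27x⁴ + 27x³ − 24x² − 18x − 39) ÷ lead(D) = 12x⁵ ÷ −3x = −4x⁴. Subtract (−4x⁴)·D = 12x⁵ − 24x⁴. Remainder: −3x⁴ + 27x³ − 24x² − 18x − 39.
Step 3: lead(−3x⁴ + 27x³ − 24x² − 18x − 39) ÷ lead(D) = −3x⁴ ÷ −3x = x³. Subtract (x³)·D = −3x⁴ + 6x³. Remainder: 21x³ − 24x² − 18x − 39.
Step 4: lead(21x³ − 24x² − 18x − 39) ÷ lead(D) = 21x³ ÷ −3x = −7x². Subtract (−7x²)·D = 21x³ − 42x². Remainder: 18x² − 18x − 39.
Step 5: lead(18x² − 18x − 39) ÷ lead(D) = 18x² ÷ −3x = −6x. Subtract (−6x)·D = 18x² − 36x. Remainder: 18x − 39.
Step 6: lead(18x − 39) ÷ lead(D) = 18x ÷ −3x = −6. Subtract (−6)·D = 18x − 36. Remainder: −3.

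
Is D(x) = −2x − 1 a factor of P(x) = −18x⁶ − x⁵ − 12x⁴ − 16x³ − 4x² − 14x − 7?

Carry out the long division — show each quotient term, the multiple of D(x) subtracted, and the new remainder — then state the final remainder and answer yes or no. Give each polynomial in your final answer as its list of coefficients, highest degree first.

R = [0], so D(x) is a factor of P(x). yes

Step 1: lead(−18x⁶ − x⁵ − 12x⁴ − 16x³ − 4x² − 14x − 7) ÷ lead(D) = −18x⁶ ÷ −2x = 9x⁵. Subtract (9x⁵)·D = −18x⁶ − 9x⁵. Remainder: 8x⁵ − 12x⁴ − 16x³ − 4x² − 14x − 7.
Step 2: lead(8x⁵ − 12x⁴ − 16x³ − 4x² − 14x − 7) ÷ lead(D) = 8x⁵ ÷ −2x = −4x⁴. Subtract (−4x⁴)·D = 8x⁵ + 4x⁴. Remainder: −16x⁴ − 16x³ − 4x² − 14x − 7.
Step 3: lead(−16x⁴ − 16x³ − 4x² − 14x − 7) ÷ lead(D) = −16x⁴ ÷ −2x = 8x³. Subtract (8x³)·D = −16x⁴ − 8x³. Remainder: −8x³ − 4x² − 14x − 7.
Step 4: lead(−8x³ − 4x² − 14x − 7) ÷ lead(D) = −8x³ ÷ −2x = 4x². Subtract (4x²)·D = −8x³ − 4x². Remainder: −14x − 7.
Step 5: lead(−14x − 7) ÷ lead(D) = −14x ÷ −2x = 7. Subtract (7)·D = −14x − 7. Remainder: 0.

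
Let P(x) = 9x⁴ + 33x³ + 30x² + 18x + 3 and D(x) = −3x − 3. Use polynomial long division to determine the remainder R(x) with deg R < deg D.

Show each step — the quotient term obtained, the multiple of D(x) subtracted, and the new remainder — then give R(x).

R(x) = −9

Step 1: lead(9x⁴ + 33x³ + 30x² + 18x + 3) ÷ lead(D) = 9x⁴ ÷ −3x = −3x³. Subtract (−3x³)·D = 9x⁴ + 9x³. Remainder: 24x³ + 30x² + 18x + 3.
Step 2: lead(24x³ + 30x² + 18x + 3) ÷ lead(D) = 24x³ ÷ −3x = −8x². Subtract (−8x²)·D = 24x³ + 24x². Remainder: 6x² + 18x + 3.
Step 3: lead(6x² + 18x + 3) ÷ lead(D) = 6x² ÷ −3x = −2x. Subtract (−2x)·D = 6x² + 6x. Remainder: 12x + 3.
Step 4: lead(12x + 3) ÷ lead(D) = 12x ÷ −3x = −4. Subtract (−4)·D = 12x + 12. Remainder: −9.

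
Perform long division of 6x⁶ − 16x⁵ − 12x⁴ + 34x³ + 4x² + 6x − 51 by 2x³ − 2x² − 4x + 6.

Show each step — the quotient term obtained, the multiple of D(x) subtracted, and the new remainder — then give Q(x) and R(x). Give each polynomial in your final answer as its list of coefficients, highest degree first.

Q = [3, -5, -5, -7]; R = [8, -9]

Step 1: lead(6x⁶ − 16x⁵ − 12x⁴ + 34x³ + 4x² + 6x − 51) ÷ lead(D) = 6x⁶ ÷ 2x³ = 3x³. Subtract (3x³)·D = 6x⁶ − 6x⁵ − 12x⁴ + 18x³. Remainder: −10x⁵ + 16x³ + 4x² + 6x − 51.
Step 2: lead(−10x⁵ + 16x³ + 4x² + 6x − 51) ÷ lead(D) = −10x⁵ ÷ 2x³ = −5x². Subtract (−5x²)·D = −10x⁵ + 10x⁴ + 20x³ − 30x². Remainder: −10x⁴ − 4x³ + 34x² + 6x − 51.
Step 3: lead(−10x⁴ − 4x³ + 34x² + 6x − 51) ÷ lead(D) = −10x⁴ ÷ 2x³ = −5x. Subtract (−5x)·D = −10x⁴ + 10x³ + 20x² − 30x. Remainder: −14x³ + 14x² + 36x − 51.
Step 4: lead(−14x³ + 14x² + 36x − 51) ÷ lead(D) = −14x³ ÷ 2x³ = −7. Subtract (−7)·D = −14x³ + 14x² + 28x − 42. Remainder: 8x − 9.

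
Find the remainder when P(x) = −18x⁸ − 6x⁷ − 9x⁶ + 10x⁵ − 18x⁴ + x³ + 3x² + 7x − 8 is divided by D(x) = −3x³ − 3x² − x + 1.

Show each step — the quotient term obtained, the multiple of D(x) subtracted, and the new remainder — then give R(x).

Step 1: lead(−18x⁸ − 6x⁷ − 9x⁶ + 10x⁵ − 18x⁴ + x³ + 3x² + 7x − 8) ÷ lead(D) = −18x⁸ ÷ −3x³ = 6x⁵. Subtract (6x⁵)·D = −18x⁸ − 18x⁷ − 6x⁶ + 6x⁵. Remainder: 12x⁷ − 3x⁶ + 4x⁵ − 18x⁴ + x³ + 3x² + 7x − 8.
Step 2: lead(12x⁷ − 3x⁶ + 4x⁵ − 18x⁴ + x³ + 3x² + 7x − 8) ÷ lead(D) = 12x⁷ ÷ −3x³ = −4x⁴. Subtract (−4x⁴)·D = 12x⁷ + 12x⁶ + 4x⁵ − 4x⁴. Remainder: −15x⁶ − 14x⁴ + x³ + 3x² + 7x − 8.
Step 3: lead(−15x⁶ − 14x⁴ + x³ + 3x² + 7x − 8) ÷ lead(D) = −15x⁶ ÷ −3x³ = 5x³. Subtract (5x³)·D = −15x⁶ − 15x⁵ − 5x⁴ + 5x³. Remainder: 15x⁵ − 9x⁴ − 4x³ + 3x² + 7x − 8.
Step 4: lead(15x⁵ − 9x⁴ − 4x³ + 3x² + 7x − 8) ÷ lead(D) = 15x⁵ ÷ −3x³ = −5x². Subtract (−5x²)·D = 15x⁵ + 15x⁴ + 5x³ − 5x². Remainder: −24x⁴ − 9x³ + 8x² + 7x − 8.
Step 5: lead(−24x⁴ − 9x³ + 8x² + 7x − 8) ÷ lead(D) = −24x⁴ ÷ −3x³ = 8x. Subtract (8x)·D = −24x⁴ − 24x³ − 8x² + 8x. Remainder: 15x³ + 16x² − x − 8.
Step 6: lead(15x³ + 16x² − x − 8) ÷ lead(D) = 15x³ ÷ −3x³ = −5. Subtract (−5)·D = 15x³ + 15x² + 5x − 5. Remainder: x² − 6x − 3.

R(x) = x² − 6x − 3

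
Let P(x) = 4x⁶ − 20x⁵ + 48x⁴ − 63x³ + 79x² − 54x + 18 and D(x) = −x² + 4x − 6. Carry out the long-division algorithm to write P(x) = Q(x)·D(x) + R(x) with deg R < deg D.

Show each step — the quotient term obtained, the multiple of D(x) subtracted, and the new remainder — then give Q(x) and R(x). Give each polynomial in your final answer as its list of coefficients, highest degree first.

Q = [-4, 4, -8, 7, -3]; R = [0]

Step 1: lead(4x⁶ − 20x⁵ + 48x⁴ − 63x³ + 79x² − 54x + 18) ÷ lead(D) = 4x⁶ ÷ −x² = −4x⁴. Subtract (−4x⁴)·D = 4x⁶ − 16x⁵ + 24x⁴. Remainder: −4x⁵ + 24x⁴ − 63x³ + 79x² − 54x + 18.
Step 2: lead(−4x⁵ + 24x⁴ − 63x³ + 79x² − 54x + 18) ÷ lead(D) = −4x⁵ ÷ −x² = 4x³. Subtract (4x³)·D = −4x⁵ + 16x⁴ − 24x³. Remainder: 8x⁴ − 39x³ + 79x² − 54x + 18.
Step 3: lead(8x⁴ − 39x³ + 79x² − 54x + 18) ÷ lead(D) = 8x⁴ ÷ −x² = −8x². Subtract (−8x²)·D = 8x⁴ − 32x³ + 48x². Remainder: −7x³ + 31x² − 54x + 18.
Step 4: lead(−7x³ + 31x² − 54x + 18) ÷ lead(D) = −7x³ ÷ −x² = 7x. Subtract (7x)·D = −7x³ + 28x² − 42x. Remainder: 3x² − 12x + 18.
Step 5: lead(3x² − 12x + 18) ÷ lead(D) = 3x² ÷ −x² = −3. Subtract (−3)·D = 3x² − 12x + 18. Remainder: 0.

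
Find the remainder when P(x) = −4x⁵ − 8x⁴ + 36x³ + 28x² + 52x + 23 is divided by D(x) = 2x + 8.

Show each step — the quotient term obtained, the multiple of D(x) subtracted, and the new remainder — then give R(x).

Step 1: lead(−4x⁵ − 8x⁴ + 36x³ + 28x² + 52x + 23) ÷ lead(D) = −4x⁵ ÷ 2x = −2x⁴. Subtract (−2x⁴)·D = −4x⁵ − 16x⁴. Remainder: 8x⁴ + 36x³ + 28x² + 52x + 23.
Step 2: lead(8x⁴ + 36x³ + 28x² + 52x + 23) ÷ lead(D) = 8x⁴ ÷ 2x = 4x³. Subtract (4x³)·D = 8x⁴ + 32x³. Remainder: 4x³ + 28x² + 52x + 23.
Step 3: lead(4x³ + 28x² + 52x + 23) ÷ lead(D) = 4x³ ÷ 2x = 2x². Subtract (2x²)·D = 4x³ + 16x². Remainder: 12x² + 52x + 23.
Step 4: lead(12x² + 52x + 23) ÷ lead(D) = 12x² ÷ 2x = 6x. Subtract (6x)·D = 12x² + 48x. Remainder: 4x + 23.
Step 5: lead(4x + 23) ÷ lead(D) = 4x ÷ 2x = 2. Subtract (2)·D = 4x + 16. Remainder: 7.

R(x) = 7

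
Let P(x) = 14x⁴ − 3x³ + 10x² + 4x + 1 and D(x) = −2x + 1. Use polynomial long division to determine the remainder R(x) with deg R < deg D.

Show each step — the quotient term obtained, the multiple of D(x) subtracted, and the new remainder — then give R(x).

Step 1: lead(14x⁴ − 3x³ + 10x² + 4x + 1) ÷ lead(D) = 14x⁴ ÷ −2x = −7x³. Subtract (−7x³)·D = 14x⁴ − 7x³. Remainder: 4x³ + 10x² + 4x + 1.
Step 2: lead(4x³ + 10x² + 4x + 1) ÷ lead(D) = 4x³ ÷ −2x = −2x². Subtract (−2x²)·D = 4x³ − 2x². Remainder: 12x² + 4x + 1.
Step 3: lead(12x² + 4x + 1) ÷ lead(D) = 12x² ÷ −2x = −6x. Subtract (−6x)·D = 12x² − 6x. Remainder: 10x + 1.
Step 4: lead(10x + 1) ÷ lead(D) = 10x ÷ −2x = −5. Subtract (−5)·D = 10x − 5. Remainder: 6.

R(x) = 6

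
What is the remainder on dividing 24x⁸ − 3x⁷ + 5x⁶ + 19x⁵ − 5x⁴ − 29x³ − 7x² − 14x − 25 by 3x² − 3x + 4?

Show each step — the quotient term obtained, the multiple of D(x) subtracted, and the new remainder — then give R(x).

Step 1: lead(24x⁸ − 3x⁷ + 5x⁶ + 19x⁵ − 5x⁴ − 29x³ − 7x² − 14x − 25) ÷ lead(D) = 24x⁸ ÷ 3x² = 8x⁶. Subtract (8x⁶)·D = 24x⁸ − 24x⁷ + 32x⁶. Remainder: 21x⁷ − 27x⁶ + 19x⁵ − 5x⁴ − 29x³ − 7x² − 14x − 25.
Step 2: lead(21x⁷ − 27x⁶ + 19x⁵ − 5x⁴ − 29x³ − 7x² − 14x − 25) ÷ lead(D) = 21x⁷ ÷ 3x² = 7x⁵. Subtract (7x⁵)·D = 21x⁷ − 21x⁶ + 28x⁵. Remainder: −6x⁶ − 9x⁵ − 5x⁴ − 29x³ − 7x² − 14x − 25.
Step 3: lead(−6x⁶ − 9x⁵ − 5x⁴ − 29x³ − 7x² − 14x − 25) ÷ lead(D) = −6x⁶ ÷ 3x² = −2x⁴. Subtract (−2x⁴)·D = −6x⁶ + 6x⁵ − 8x⁴. Remainder: −15x⁵ + 3x⁴ − 29x³ − 7x² − 14x − 25.
Step 4: lead(−15x⁵ + 3x⁴ − 29x³ − 7x² − 14x − 25) ÷ lead(D) = −15x⁵ ÷ 3x² = −5x³. Subtract (−5x³)·D = −15x⁵ + 15x⁴ − 20x³. Remainder: −12x⁴ − 9x³ − 7x² − 14x − 25.
Step 5: lead(−12x⁴ − 9x³ − 7x² − 14x − 25) ÷ lead(D) = −12x⁴ ÷ 3x² = −4x². Subtract (−4x²)·D = −12x⁴ + 12x³ − 16x². Remainder: −21x³ + 9x² − 14x − 25.
Step 6: lead(−21x³ + 9x² − 14x − 25) ÷ lead(D) = −21x³ ÷ 3x² = −7x. Subtract (−7x)·D = −21x³ + 21x² − 28x. Remainder: −12x² + 14x − 25.
Step 7: lead(−12x² + 14x − 25) ÷ lead(D) = −12x² ÷ 3x² = −4. Subtract (−4)·D = −12x² + 12x − 16. Remainder: 2x − 9.

R(x) = 2x − 9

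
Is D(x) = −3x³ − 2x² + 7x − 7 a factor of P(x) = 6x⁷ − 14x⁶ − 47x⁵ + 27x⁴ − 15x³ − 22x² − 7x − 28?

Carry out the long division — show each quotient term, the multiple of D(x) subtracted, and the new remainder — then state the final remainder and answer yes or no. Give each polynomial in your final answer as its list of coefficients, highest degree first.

R = [0], so D(x) is a factor of P(x). yes

Step 1: lead(6x⁷ − 14x⁶ − 47x⁵ + 27x⁴ − 15x³ − 22x² − 7x − 28) ÷ lead(D) = 6x⁷ ÷ −3x³ = −2x⁴. Subtract (−2x⁴)·D = 6x⁷ + 4x⁶ − 14x⁵ + 14x⁴. Remainder: −18x⁶ − 33x⁵ + 13x⁴ − 15x³ − 22x² − 7x − 28.
Step 2: lead(−18x⁶ − 33x⁵ + 13x⁴ − 15x³ − 22x² − 7x − 28) ÷ lead(D) = −18x⁶ ÷ −3x³ = 6x³. Subtract (6x³)·D = −18x⁶ − 12x⁵ + 42x⁴ − 42x³. Remainder: −21x⁵ − 29x⁴ + 27x³ − 22x² − 7x − 28.
Step 3: lead(−21x⁵ − 29x⁴ + 27x³ − 22x² − 7x − 28) ÷ lead(D) = −21x⁵ ÷ −3x³ = 7x². Subtract (7x²)·D = −21x⁵ − 14x⁴ + 49x³ − 49x². Remainder: −15x⁴ − 22x³ + 27x² − 7x − 28.
Step 4: lead(−15x⁴ − 22x³ + 27x² − 7x − 28) ÷ lead(D) = −15x⁴ ÷ −3x³ = 5x. Subtract (5x)·D = −15x⁴ − 10x³ + 35x² − 35x. Remainder: −12x³ − 8x² + 28x − 28.
Step 5: lead(−12x³ − 8x² + 28x − 28) ÷ lead(D) = −12x³ ÷ −3x³ = 4. Subtract (4)·D = −12x³ − 8x² + 28x − 28. Remainder: 0.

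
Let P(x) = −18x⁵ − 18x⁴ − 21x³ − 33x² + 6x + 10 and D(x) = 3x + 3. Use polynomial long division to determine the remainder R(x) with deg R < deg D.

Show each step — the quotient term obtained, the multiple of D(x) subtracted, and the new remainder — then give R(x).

Step 1: lead(−18x⁵ − 18x⁴ − 21x³ − 33x² + 6x + 10) ÷ lead(D) = −18x⁵ ÷ 3x = −6x⁴. Subtract (−6x⁴)·D = −18x⁵ − 18x⁴. Remainder: −21x³ − 33x² + 6x + 10.
Step 2: lead(−21x³ − 33x² + 6x + 10) ÷ lead(D) = −21x³ ÷ 3x = −7x². Subtract (−7x²)·D = −21x³ − 21x². Remainder: −12x² + 6x + 10.
Step 3: lead(−12x² + 6x + 10) ÷ lead(D) = −12x² ÷ 3x = −4x. Subtract (−4x)·D = −12x² − 12x. Remainder: 18x + 10.
Step 4: lead(18x + 10) ÷ lead(D) = 18x ÷ 3x = 6. Subtract (6)·D = 18x + 18. Remainder: −8.

R(x) = −8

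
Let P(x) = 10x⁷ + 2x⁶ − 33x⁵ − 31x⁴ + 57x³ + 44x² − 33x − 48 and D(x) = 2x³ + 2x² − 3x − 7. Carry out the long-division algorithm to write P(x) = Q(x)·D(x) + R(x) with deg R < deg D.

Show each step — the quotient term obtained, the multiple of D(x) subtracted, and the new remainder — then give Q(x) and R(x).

Step 1: lead(10x⁷ + 2x⁶ − 33x⁵ − 31x⁴ + 57x³ + 44x² − 33x − 48) ÷ lead(D) = 10x⁷ ÷ 2x³ = 5x⁴. Subtract (5x⁴)·D = 10x⁷ + 10x⁶ − 15x⁵ − 35x⁴. Remainder: −8x⁶ − 18x⁵ + 4x⁴ + 57x³ + 44x² − 33x − 48.
Step 2: lead(−8x⁶ − 18x⁵ + 4x⁴ + 57x³ + 44x² − 33x − 48) ÷ lead(D) = −8x⁶ ÷ 2x³ = −4x³. Subtract (−4x³)·D = −8x⁶ − 8x⁵ + 12x⁴ + 28x³. Remainder: −10x⁵ − 8x⁴ + 29x³ + 44x² − 33x − 48.
Step 3: lead(−10x⁵ − 8x⁴ + 29x³ + 44x² − 33x − 48) ÷ lead(D) = −10x⁵ ÷ 2x³ = −5x². Subtract (−5x²)·D = −10x⁵ − 10x⁴ + 15x³ + 35x². Remainder: 2x⁴ + 14x³ + 9x² − 33x − 48.
Step 4: lead(2x⁴ + 14x³ + 9x² − 33x − 48) ÷ lead(D) = 2x⁴ ÷ 2x³ = x. Subtract (x)·D = 2x⁴ + 2x³ − 3x² − 7x. Remainder: 12x³ + 12x² − 26x − 48.
Step 5: lead(12x³ + 12x² − 26x − 48) ÷ lead(D) = 12x³ ÷ 2x³ = 6. Subtract (6)·D = 12x³ + 12x² − 18x − 42. Remainder: −8x − 6.

Q(x) = 5x⁴ − 4x³ − 5x² + x + 6; R(x) = −8x − 6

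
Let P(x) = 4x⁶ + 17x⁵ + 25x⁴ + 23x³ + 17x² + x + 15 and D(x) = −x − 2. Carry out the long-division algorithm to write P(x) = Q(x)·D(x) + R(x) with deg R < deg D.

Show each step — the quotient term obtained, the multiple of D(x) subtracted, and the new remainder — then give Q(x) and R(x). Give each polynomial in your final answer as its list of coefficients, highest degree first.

Q = [-4, -9, -7, -9, 1, -3]; R = [9]

Step 1: lead(4x⁶ + 17x⁵ + 25x⁴ + 23x³ + 17x² + x + 15) ÷ lead(D) = 4x⁶ ÷ −x = −4x⁵. Subtract (−4x⁵)·D = 4x⁶ + 8x⁵. Remainder: 9x⁵ + 25x⁴ + 23x³ + 17x² + x + 15.
Step 2: lead(9x⁵ + 25x⁴ + 23x³ + 17x² + x + 15) ÷ lead(D) = 9x⁵ ÷ −x = −9x⁴. Subtract (−9x⁴)·D = 9x⁵ + 18x⁴. Remainder: 7x⁴ + 23x³ + 17x² + x + 15.
Step 3: lead(7x⁴ + 23x³ + 17x² + x + 15) ÷ lead(D) = 7x⁴ ÷ −x = −7x³. Subtract (−7x³)·D = 7x⁴ + 14x³. Remainder: 9x³ + 17x² + x + 15.
Step 4: lead(9x³ + 17x² + x + 15) ÷ lead(D) = 9x³ ÷ −x = −9x². Subtract (−9x²)·D = 9x³ + 18x². Remainder: −x² + x + 15.
Step 5: lead(−x² + x + 15) ÷ lead(D) = −x² ÷ −x = x. Subtract (x)·D = −x² − 2x. Remainder: 3x + 15.
Step 6: lead(3x + 15) ÷ lead(D) = 3x ÷ −x = −3. Subtract (−3)·D = 3x + 6. Remainder: 9.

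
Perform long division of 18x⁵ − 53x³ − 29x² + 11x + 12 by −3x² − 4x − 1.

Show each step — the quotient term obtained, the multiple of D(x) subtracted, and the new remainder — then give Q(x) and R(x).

Step 1: lead(18x⁵ − 53x³ − 29x² + 11x + 12) ÷ lead(D) = 18x⁵ ÷ −3x² = −6x³. Subtract (−6x³)·D = 18x⁵ + 24x⁴ + 6x³. Remainder: −24x⁴ − 59x³ − 29x² + 11x + 12.
Step 2: lead(−24x⁴ − 59x³ − 29x² + 11x + 12) ÷ lead(D) = −24x⁴ ÷ −3x² = 8x². Subtract (8x²)·D = −24x⁴ − 32x³ − 8x². Remainder: −27x³ − 21x² + 11x + 12.
Step 3: lead(−27x³ − 21x² + 11x + 12) ÷ lead(D) = −27x³ ÷ −3x² = 9x. Subtract (9x)·D = −27x³ − 36x² − 9x. Remainder: 15x² + 20x + 12.
Step 4: lead(15x² + 20x + 12) ÷ lead(D) = 15x² ÷ −3x² = −5. Subtract (−5)·D = 15x² + 20x + 5. Remainder: 7.

Q(x) = −6x³ + 8x² + 9x − 5; R(x) = 7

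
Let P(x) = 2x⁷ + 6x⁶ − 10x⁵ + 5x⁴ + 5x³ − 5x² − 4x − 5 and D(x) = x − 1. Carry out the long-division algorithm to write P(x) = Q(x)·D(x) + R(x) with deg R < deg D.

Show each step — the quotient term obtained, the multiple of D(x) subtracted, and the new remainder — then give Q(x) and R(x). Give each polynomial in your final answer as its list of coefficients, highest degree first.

Step 1: lead(2x⁷ + 6x⁶ − 10x⁵ + 5x⁴ + 5x³ − 5x² − 4x − 5) ÷ lead(D) = 2x⁷ ÷ x = 2x⁶. Subtract (2x⁶)·D = 2x⁷ − 2x⁶. Remainder: 8x⁶ − 10x⁵ + 5x⁴ + 5x³ − 5x² − 4x − 5.
Step 2: lead(8x⁶ − 10x⁵ + 5x⁴ + 5x³ − 5x² − 4x − 5) ÷ lead(D) = 8x⁶ ÷ x = 8x⁵. Subtract (8x⁵)·D = 8x⁶ − 8x⁵. Remainder: −2x⁵ + 5x⁴ + 5x³ − 5x² − 4x − 5.
Step 3: lead(−2x⁵ + 5x⁴ + 5x³ − 5x² − 4x − 5) ÷ lead(D) = −2x⁵ ÷ x = −2x⁴. Subtract (−2x⁴)·D = −2x⁵ + 2x⁴. Remainder: 3x⁴ + 5x³ − 5x² − 4x − 5.
Step 4: lead(3x⁴ + 5x³ − 5x² − 4x − 5) ÷ lead(D) = 3x⁴ ÷ x = 3x³. Subtract (3x³)·D = 3x⁴ − 3x³. Remainder: 8x³ − 5x² − 4x − 5.
Step 5: lead(8x³ − 5x² − 4x − 5) ÷ lead(D) = 8x³ ÷ x = 8x². Subtract (8x²)·D = 8x³ − 8x². Remainder: 3x² − 4x − 5.
Step 6: lead(3x² − 4x − 5) ÷ lead(D) = 3x² ÷ x = 3x. Subtract (3x)·D = 3x² − 3x. Remainder: −x − 5.
Step 7: lead(−x − 5) ÷ lead(D) = −x ÷ x = −1. Subtract (−1)·D = −x + 1. Remainder: −6.

Q = [2, 8, -2, 3, 8, 3, -1]; R = [-6]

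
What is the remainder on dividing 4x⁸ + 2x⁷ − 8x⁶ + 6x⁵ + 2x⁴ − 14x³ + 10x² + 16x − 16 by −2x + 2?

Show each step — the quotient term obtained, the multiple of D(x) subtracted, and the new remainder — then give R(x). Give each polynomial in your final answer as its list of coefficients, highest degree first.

Step 1: lead(4x⁸ + 2x⁷ − 8x⁶ + 6x⁵ + 2x⁴ − 14x³ + 10x² + 16x − 16) ÷ lead(D) = 4x⁸ ÷ −2x = −2x⁷. Subtract (−2x⁷)·D = 4x⁸ − 4x⁷. Remainder: 6x⁷ − 8x⁶ + 6x⁵ + 2x⁴ − 14x³ + 10x² + 16x − 16.
Step 2: lead(6x⁷ − 8x⁶ + 6x⁵ + 2x⁴ − 14x³ + 10x² + 16x − 16) ÷ lead(D) = 6x⁷ ÷ −2x = −3x⁶. Subtract (−3x⁶)·D = 6x⁷ − 6x⁶. Remainder: −2x⁶ + 6x⁵ + 2x⁴ − 14x³ + 10x² + 16x − 16.
Step 3: lead(−2x⁶ + 6x⁵ + 2x⁴ − 14x³ + 10x² + 16x − 16) ÷ lead(D) = −2x⁶ ÷ −2x = x⁵. Subtract (x⁵)·D = −2x⁶ + 2x⁵. Remainder: 4x⁵ + 2x⁴ − 14x³ + 10x² + 16x − 16.
Step 4: lead(4x⁵ + 2x⁴ − 14x³ + 10x² + 16x − 16) ÷ lead(D) = 4x⁵ ÷ −2x = −2x⁴. Subtract (−2x⁴)·D = 4x⁵ − 4x⁴. Remainder: 6x⁴ − 14x³ + 10x² + 16x − 16.
Step 5: lead(6x⁴ − 14x³ + 10x² + 16x − 16) ÷ lead(D) = 6x⁴ ÷ −2x = −3x³. Subtract (−3x³)·D = 6x⁴ − 6x³. Remainder: −8x³ + 10x² + 16x − 16.
Step 6: lead(−8x³ + 10x² + 16x − 16) ÷ lead(D) = −8x³ ÷ −2x = 4x². Subtract (4x²)·D = −8x³ + 8x². Remainder: 2x² + 16x − 16.
Step 7: lead(2x² + 16x − 16) ÷ lead(D) = 2x² ÷ −2x = −x. Subtract (−x)·D = 2x² − 2x. Remainder: 18x − 16.
Step 8: lead(18x − 16) ÷ lead(D) = 18x ÷ −2x = −9. Subtract (−9)·D = 18x − 18. Remainder: 2.

R = [2]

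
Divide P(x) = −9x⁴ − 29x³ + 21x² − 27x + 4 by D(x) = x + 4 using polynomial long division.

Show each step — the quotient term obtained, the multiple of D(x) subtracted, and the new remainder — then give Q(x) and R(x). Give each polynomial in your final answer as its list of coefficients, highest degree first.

Q = [-9, 7, -7, 1]; R = [0]

Step 1: lead(−9x⁴ − 29x³ + 21x² − 27x + 4) ÷ lead(D) = −9x⁴ ÷ x = −9x³. Subtract (−9x³)·D = −9x⁴ − 36x³. Remainder: 7x³ + 21x² − 27x + 4.
Step 2: lead(7x³ + 21x² − 27x + 4) ÷ lead(D) = 7x³ ÷ x = 7x². Subtract (7x²)·D = 7x³ + 28x². Remainder: −7x² − 27x + 4.
Step 3: lead(−7x² − 27x + 4) ÷ lead(D) = −7x² ÷ x = −7x. Subtract (−7x)·D = −7x² − 28x. Remainder: x + 4.
Step 4: lead(x + 4) ÷ lead(D) = x ÷ x = 1. Subtract (1)·D = x + 4. Remainder: 0.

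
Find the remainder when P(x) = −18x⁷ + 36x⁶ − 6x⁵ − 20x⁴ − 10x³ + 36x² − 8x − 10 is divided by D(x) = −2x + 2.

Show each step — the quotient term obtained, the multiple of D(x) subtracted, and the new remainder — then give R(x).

Step 1: lead(−18x⁷ + 36x⁶ − 6x⁵ − 20x⁴ − 10x³ + 36x² − 8x − 10) ÷ lead(D) = −18x⁷ ÷ −2x = 9x⁶. Subtract (9x⁶)·D = −18x⁷ + 18x⁶. Remainder: 18x⁶ − 6x⁵ − 20x⁴ − 10x³ + 36x² − 8x − 10.
Step 2: lead(18x⁶ − 6x⁵ − 20x⁴ − 10x³ + 36x² − 8x − 10) ÷ lead(D) = 18x⁶ ÷ −2x = −9x⁵. Subtract (−9x⁵)·D = 18x⁶ − 18x⁵. Remainder: 12x⁵ − 20x⁴ − 10x³ + 36x² − 8x − 10.
Step 3: lead(12x⁵ − 20x⁴ − 10x³ + 36x² − 8x − 10) ÷ lead(D) = 12x⁵ ÷ −2x = −6x⁴. Subtract (−6x⁴)·D = 12x⁵ − 12x⁴. Remainder: −8x⁴ − 10x³ + 36x² − 8x − 10.
Step 4: lead(−8x⁴ − 10x³ + 36x² − 8x − 10) ÷ lead(D) = −8x⁴ ÷ −2x = 4x³. Subtract (4x³)·D = −8x⁴ + 8x³. Remainder: −18x³ + 36x² − 8x − 10.
Step 5: lead(−18x³ + 36x² − 8x − 10) ÷ lead(D) = −18x³ ÷ −2x = 9x². Subtract (9x²)·D = −18x³ + 18x². Remainder: 18x² − 8x − 10.
Step 6: lead(18x² − 8x − 10) ÷ lead(D) = 18x² ÷ −2x = −9x. Subtract (−9x)·D = 18x² − 18x. Remainder: 10x − 10.
Step 7: lead(10x − 10) ÷ lead(D) = 10x ÷ −2x = −5. Subtract (−5)·D = 10x − 10. Remainder: 0.

R(x) = 0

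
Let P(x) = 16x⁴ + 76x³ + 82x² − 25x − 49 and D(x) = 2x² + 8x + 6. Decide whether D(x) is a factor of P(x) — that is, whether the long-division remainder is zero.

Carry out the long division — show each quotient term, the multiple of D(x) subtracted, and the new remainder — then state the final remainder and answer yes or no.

R(x) = −5x − 7, so D(x) is not a factor of P(x). no

Step 1: lead(16x⁴ + 76x³ + 82x² − 25x − 49) ÷ lead(D) = 16x⁴ ÷ 2x² = 8x². Subtract (8x²)·D = 16x⁴ + 64x³ + 48x². Remainder: 12x³ + 34x² − 25x − 49.
Step 2: lead(12x³ + 34x² − 25x − 49) ÷ lead(D) = 12x³ ÷ 2x² = 6x. Subtract (6x)·D = 12x³ + 48x² + 36x. Remainder: −14x² − 61x − 49.
Step 3: lead(−14x² − 61x − 49) ÷ lead(D) = −14x² ÷ 2x² = −7. Subtract (−7)·D = −14x² − 56x − 42. Remainder: −5x − 7.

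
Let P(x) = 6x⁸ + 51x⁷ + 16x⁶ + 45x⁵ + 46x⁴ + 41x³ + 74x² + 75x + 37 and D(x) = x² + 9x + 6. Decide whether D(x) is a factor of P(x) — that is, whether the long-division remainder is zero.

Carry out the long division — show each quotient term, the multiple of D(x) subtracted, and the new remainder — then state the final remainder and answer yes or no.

Step 1: lead(6x⁸ + 51x⁷ + 16x⁶ + 45x⁵ + 46x⁴ + 41x³ + 74x² + 75x + 37) ÷ lead(D) = 6x⁸ ÷ x² = 6x⁶. Subtract (6x⁶)·D = 6x⁸ + 54x⁷ + 36x⁶. Remainder: −3x⁷ − 20x⁶ + 45x⁵ + 46x⁴ + 41x³ + 74x² + 75x + 37.
Step 2: lead(−3x⁷ − 20x⁶ + 45x⁵ + 46x⁴ + 41x³ + 74x² + 75x + 37) ÷ lead(D) = −3x⁷ ÷ x² = −3x⁵. Subtract (−3x⁵)·D = −3x⁷ − 27x⁶ − 18x⁵. Remainder: 7x⁶ + 63x⁵ + 46x⁴ + 41x³ + 74x² + 75x + 37.
Step 3: lead(7x⁶ + 63x⁵ + 46x⁴ + 41x³ + 74x² + 75x + 37) ÷ lead(D) = 7x⁶ ÷ x² = 7x⁴. Subtract (7x⁴)·D = 7x⁶ + 63x⁵ + 42x⁴. Remainder: 4x⁴ + 41x³ + 74x² + 75x + 37.
Step 4: lead(4x⁴ + 41x³ + 74x² + 75x + 37) ÷ lead(D) = 4x⁴ ÷ x² = 4x². Subtract (4x²)·D = 4x⁴ + 36x³ + 24x². Remainder: 5x³ + 50x² + 75x + 37.
Step 5: lead(5x³ + 50x² + 75x + 37) ÷ lead(D) = 5x³ ÷ x² = 5x. Subtract (5x)·D = 5x³ + 45x² + 30x. Remainder: 5x² + 45x + 37.
Step 6: lead(5x² + 45x + 37) ÷ lead(D) = 5x² ÷ x² = 5. Subtract (5)·D = 5x² + 45x + 30. Remainder: 7.

R(x) = 7, so D(x) is not a factor of P(x). no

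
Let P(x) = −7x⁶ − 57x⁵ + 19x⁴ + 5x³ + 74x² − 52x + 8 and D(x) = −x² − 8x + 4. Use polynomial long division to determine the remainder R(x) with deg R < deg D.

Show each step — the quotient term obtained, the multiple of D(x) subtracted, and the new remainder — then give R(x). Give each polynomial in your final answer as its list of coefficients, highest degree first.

R = [0]

Step 1: lead(−7x⁶ − 57x⁵ + 19x⁴ + 5x³ + 74x² − 52x + 8) ÷ lead(D) = −7x⁶ ÷ −x² = 7x⁴. Subtract (7x⁴)·D = −7x⁶ − 56x⁵ + 28x⁴. Remainder: −x⁵ − 9x⁴ + 5x³ + 74x² − 52x + 8.
Step 2: lead(−x⁵ − 9x⁴ + 5x³ + 74x² − 52x + 8) ÷ lead(D) = −x⁵ ÷ −x² = x³. Subtract (x³)·D = −x⁵ − 8x⁴ + 4x³. Remainder: −x⁴ + x³ + 74x² − 52x + 8.
Step 3: lead(−x⁴ + x³ + 74x² − 52x + 8) ÷ lead(D) = −x⁴ ÷ −x² = x². Subtract (x²)·D = −x⁴ − 8x³ + 4x². Remainder: 9x³ + 70x² − 52x + 8.
Step 4: lead(9x³ + 70x² − 52x + 8) ÷ lead(D) = 9x³ ÷ −x² = −9x. Subtract (−9x)·D = 9x³ + 72x² − 36x. Remainder: −2x² − 16x + 8.
Step 5: lead(−2x² − 16x + 8) ÷ lead(D) = −2x² ÷ −x² = 2. Subtract (2)·D = −2x² − 16x + 8. Remainder: 0.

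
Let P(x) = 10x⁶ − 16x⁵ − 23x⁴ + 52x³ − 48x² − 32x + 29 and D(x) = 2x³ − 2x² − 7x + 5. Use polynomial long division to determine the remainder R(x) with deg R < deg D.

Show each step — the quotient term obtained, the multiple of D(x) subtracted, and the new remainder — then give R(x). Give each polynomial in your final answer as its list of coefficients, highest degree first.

Step 1: lead(10x⁶ − 16x⁵ − 23x⁴ + 52x³ − 48x² − 32x + 29) ÷ lead(D) = 10x⁶ ÷ 2x³ = 5x³. Subtract (5x³)·D = 10x⁶ − 10x⁵ − 35x⁴ + 25x³. Remainder: −6x⁵ + 12x⁴ + 27x³ − 48x² − 32x + 29.
Step 2: lead(−6x⁵ + 12x⁴ + 27x³ − 48x² − 32x + 29) ÷ lead(D) = −6x⁵ ÷ 2x³ = −3x². Subtract (−3x²)·D = −6x⁵ + 6x⁴ + 21x³ − 15x². Remainder: 6x⁴ + 6x³ − 33x² − 32x + 29.
Step 3: lead(6x⁴ + 6x³ − 33x² − 32x + 29) ÷ lead(D) = 6x⁴ ÷ 2x³ = 3x. Subtract (3x)·D = 6x⁴ − 6x³ − 21x² + 15x. Remainder: 12x³ − 12x² − 47x + 29.
Step 4: lead(12x³ − 12x² − 47x + 29) ÷ lead(D) = 12x³ ÷ 2x³ = 6. Subtract (6)·D = 12x³ − 12x² − 42x + 30. Remainder: −5x − 1.

R = [-5, -1]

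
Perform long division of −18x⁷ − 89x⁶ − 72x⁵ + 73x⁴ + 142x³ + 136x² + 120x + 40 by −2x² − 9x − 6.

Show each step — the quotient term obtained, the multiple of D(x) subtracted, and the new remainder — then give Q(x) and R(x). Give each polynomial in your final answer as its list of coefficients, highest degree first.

Q = [9, 4, -9, -8, -8, -8]; R = [-8]

Step 1: lead(−18x⁷ − 89x⁶ − 72x⁵ + 73x⁴ + 142x³ + 136x² + 120x + 40) ÷ lead(D) = −18x⁷ ÷ −2x² = 9x⁵. Subtract (9x⁵)·D = −18x⁷ − 81x⁶ − 54x⁵. Remainder: −8x⁶ − 18x⁵ + 73x⁴ + 142x³ + 136x² + 120x + 40.
Step 2: lead(−8x⁶ − 18x⁵ + 73x⁴ + 142x³ + 136x² + 120x + 40) ÷ lead(D) = −8x⁶ ÷ −2x² = 4x⁴. Subtract (4x⁴)·D = −8x⁶ − 36x⁵ − 24x⁴. Remainder: 18x⁵ + 97x⁴ + 142x³ + 136x² + 120x + 40.
Step 3: lead(18x⁵ + 97x⁴ + 142x³ + 136x² + 120x + 40) ÷ lead(D) = 18x⁵ ÷ −2x² = −9x³. Subtract (−9x³)·D = 18x⁵ + 81x⁴ + 54x³. Remainder: 16x⁴ + 88x³ + 136x² + 120x + 40.
Step 4: lead(16x⁴ + 88x³ + 136x² + 120x + 40) ÷ lead(D) = 16x⁴ ÷ −2x² = −8x². Subtract (−8x²)·D = 16x⁴ + 72x³ + 48x². Remainder: 16x³ + 88x² + 120x + 40.
Step 5: lead(16x³ + 88x² + 120x + 40) ÷ lead(D) = 16x³ ÷ −2x² = −8x. Subtract (−8x)·D = 16x³ + 72x² + 48x. Remainder: 16x² + 72x + 40.
Step 6: lead(16x² + 72x + 40) ÷ lead(D) = 16x² ÷ −2x² = −8. Subtract (−8)·D = 16x² + 72x + 48. Remainder: −8.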